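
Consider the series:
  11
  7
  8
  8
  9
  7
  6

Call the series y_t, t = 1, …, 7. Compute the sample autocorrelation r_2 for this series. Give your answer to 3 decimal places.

Mean ȳ = (11 + 7 + 8 + 8 + 9 + 7 + 6)/7 = 8.0000
Deviations from mean: 3.0000, -1.0000, 0.0000, 0.0000, 1.0000, -1.0000, -2.0000
Σ(y_t−ȳ)(y_{t+2}−ȳ) = (0.0000) + (0.0000) + (0.0000) + (0.0000) + (-2.0000) = -2.0000
Denominator Σ(y_t−ȳ)² = 16.0000
r_2 = -2.0000 / 16.0000 = -0.125

-0.125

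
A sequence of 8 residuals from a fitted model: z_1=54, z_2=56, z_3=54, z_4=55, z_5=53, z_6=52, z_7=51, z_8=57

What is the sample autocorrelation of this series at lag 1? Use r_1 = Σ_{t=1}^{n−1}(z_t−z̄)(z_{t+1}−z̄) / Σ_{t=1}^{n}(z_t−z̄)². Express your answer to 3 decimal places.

Mean z̄ = (54 + 56 + 54 + 55 + 53 + 52 + 51 + 57)/8 = 54.0000
Σ(z_t−z̄)(z_{t+1}−z̄) = (0.0000) + (0.0000) + (0.0000) + (-1.0000) + (2.0000) + (6.0000) + (-9.0000) = -2.0000
Denominator Σ(z_t−z̄)² = 28.0000
r_1 = -2.0000 / 28.0000 = -0.071

-0.071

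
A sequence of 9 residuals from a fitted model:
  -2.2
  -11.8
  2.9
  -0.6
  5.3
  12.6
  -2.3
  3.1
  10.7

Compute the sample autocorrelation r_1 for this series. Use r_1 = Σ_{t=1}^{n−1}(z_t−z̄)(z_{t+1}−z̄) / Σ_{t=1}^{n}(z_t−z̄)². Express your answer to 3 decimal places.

0.066

Mean z̄ = (-2.2 − 11.8 + 2.9 − 0.6 + 5.3 + 12.6 − 2.3 + 3.1 + 10.7)/9 = 1.9667
Numerator Σ_{t=1}^{8}(z_t−z̄)(z_{t+1}−z̄) = 28.6989
Denominator Σ(z_t−z̄)² = 434.2800
r_1 = 28.6989 / 434.2800 = 0.066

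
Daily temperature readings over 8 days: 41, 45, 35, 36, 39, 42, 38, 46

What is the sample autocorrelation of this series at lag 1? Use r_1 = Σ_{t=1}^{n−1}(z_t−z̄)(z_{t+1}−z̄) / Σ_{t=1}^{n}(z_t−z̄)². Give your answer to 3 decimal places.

Mean z̄ = (41 + 45 + 35 + 36 + 39 + 42 + 38 + 46)/8 = 40.2500
Deviations from mean: 0.7500, 4.7500, -5.2500, -4.2500, -1.2500, 1.7500, -2.2500, 5.7500
Σ(z_t−z̄)(z_{t+1}−z̄) = (3.5625) + (-24.9375) + (22.3125) + (5.3125) + (-2.1875) + (-3.9375) + (-12.9375) = -12.8125
Denominator Σ(z_t−z̄)² = 111.5000
r_1 = -12.8125 / 111.5000 = -0.115

-0.115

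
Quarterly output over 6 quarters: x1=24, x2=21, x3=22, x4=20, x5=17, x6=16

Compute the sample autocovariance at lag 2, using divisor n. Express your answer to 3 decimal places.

0.333

Mean x̄ = (24 + 21 + 22 + 20 + 17 + 16)/6 = 20.0000
Σ_{t=1}^{4}(x_t−x̄)(x_{t+2}−x̄) = 2.0000
γ_2 = 2.0000 / 6 = 0.333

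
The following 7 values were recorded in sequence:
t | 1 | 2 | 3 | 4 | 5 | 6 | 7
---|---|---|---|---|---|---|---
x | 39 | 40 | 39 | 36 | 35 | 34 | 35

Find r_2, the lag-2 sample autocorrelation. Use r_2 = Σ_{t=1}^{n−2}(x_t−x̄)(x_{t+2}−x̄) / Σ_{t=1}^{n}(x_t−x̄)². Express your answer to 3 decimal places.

0.109

Mean x̄ = (39 + 40 + 39 + 36 + 35 + 34 + 35)/7 = 36.8571
Numerator Σ_{t=1}^{5}(x_t−x̄)(x_{t+2}−x̄) = 3.8163
Denominator Σ(x_t−x̄)² = 34.8571
r_2 = 3.8163 / 34.8571 = 0.109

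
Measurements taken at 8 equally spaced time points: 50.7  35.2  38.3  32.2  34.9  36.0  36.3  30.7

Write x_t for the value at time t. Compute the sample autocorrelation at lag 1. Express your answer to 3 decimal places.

-0.069

Mean x̄ = (50.7 + 35.2 + 38.3 + 32.2 + 34.9 + 36.0 + 36.3 + 30.7)/8 = 36.7875
Deviations from mean: 13.9125, -1.5875, 1.5125, -4.5875, -1.8875, -0.7875, -0.4875, -6.0875
Numerator Σ_{t=1}^{7}(x_t−x̄)(x_{t+1}−x̄) = -17.9289
Denominator Σ(x_t−x̄)² = 260.8888
r_1 = -17.9289 / 260.8888 = -0.069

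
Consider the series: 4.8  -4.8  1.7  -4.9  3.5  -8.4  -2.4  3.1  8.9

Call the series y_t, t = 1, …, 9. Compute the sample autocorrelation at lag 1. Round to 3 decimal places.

-0.175

Mean ȳ = (4.8 − 4.8 + 1.7 − 4.9 + 3.5 − 8.4 − 2.4 + 3.1 + 8.9)/9 = 0.1667
Numerator Σ_{t=1}^{8}(y_t−ȳ)(y_{t+1}−ȳ) = -43.7644
Denominator Σ(y_t−ȳ)² = 250.1200
r_1 = -43.7644 / 250.1200 = -0.175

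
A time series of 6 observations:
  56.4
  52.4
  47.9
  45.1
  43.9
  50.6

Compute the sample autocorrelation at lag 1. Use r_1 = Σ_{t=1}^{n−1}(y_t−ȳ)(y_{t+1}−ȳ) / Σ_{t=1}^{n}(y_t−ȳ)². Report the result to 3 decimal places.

0.361

Mean ȳ = (56.4 + 52.4 + 47.9 + 45.1 + 43.9 + 50.6)/6 = 49.3833
Deviations from mean: 7.0167, 3.0167, -1.4833, -4.2833, -5.4833, 1.2167
Numerator Σ_{t=1}^{5}(y_t−ȳ)(y_{t+1}−ȳ) = 39.8614
Denominator Σ(y_t−ȳ)² = 110.4283
r_1 = 39.8614 / 110.4283 = 0.361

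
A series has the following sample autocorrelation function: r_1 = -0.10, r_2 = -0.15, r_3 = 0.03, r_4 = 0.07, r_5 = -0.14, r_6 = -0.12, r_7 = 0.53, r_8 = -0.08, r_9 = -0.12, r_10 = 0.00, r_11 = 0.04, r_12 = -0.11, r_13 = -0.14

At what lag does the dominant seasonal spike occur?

7

The largest autocorrelation is r_7 = 0.53; the remaining lags stay at or below 0.07.
The dominant spike at lag 7 indicates a seasonal period of 7.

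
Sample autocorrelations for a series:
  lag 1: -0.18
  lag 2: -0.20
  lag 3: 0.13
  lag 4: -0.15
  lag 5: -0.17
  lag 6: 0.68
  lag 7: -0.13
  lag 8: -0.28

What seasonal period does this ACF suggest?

6

The largest autocorrelation is r_6 = 0.68; the remaining lags stay at or below 0.13.
The dominant spike at lag 6 indicates a seasonal period of 6.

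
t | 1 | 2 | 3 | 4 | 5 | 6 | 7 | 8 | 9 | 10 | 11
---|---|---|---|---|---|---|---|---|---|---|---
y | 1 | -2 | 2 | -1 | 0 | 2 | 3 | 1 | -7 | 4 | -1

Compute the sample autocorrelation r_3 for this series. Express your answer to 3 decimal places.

-0.045

Mean ȳ = (1 − 2 + 2 − 1 + 0 + 2 + 3 + 1 − 7 + 4 − 1)/11 = 0.1818
Numerator Σ_{t=1}^{8}(y_t−ȳ)(y_{t+3}−ȳ) = -4.0083
Denominator Σ(y_t−ȳ)² = 89.6364
r_3 = -4.0083 / 89.6364 = -0.045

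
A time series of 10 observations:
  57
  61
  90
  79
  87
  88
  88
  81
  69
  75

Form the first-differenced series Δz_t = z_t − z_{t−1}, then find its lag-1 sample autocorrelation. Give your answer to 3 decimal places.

First differences Δz: 4, 29, -11, 8, 1, 0, -7, -12, 6
Mean of differences = 2.0000
Numerator Σ(Δz_t−Δz̄)(Δz_{t+1}−Δz̄) = -291.0000
Denominator Σ(Δz_t−Δz̄)² = 1236.0000
r_1(Δz) = -291.0000 / 1236.0000 = -0.235

-0.235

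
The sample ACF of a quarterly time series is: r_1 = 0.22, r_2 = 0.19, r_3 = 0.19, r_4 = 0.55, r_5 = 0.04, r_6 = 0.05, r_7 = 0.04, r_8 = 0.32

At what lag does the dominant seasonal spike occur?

4

The largest autocorrelation is r_4 = 0.55, with a weaker echo at lag 8 (0.32); the remaining lags stay at or below 0.22. The elevated value at lag 1 (0.22), dropping to 0.19 at lag 2, reflects decaying short-term dependence rather than seasonality.
The dominant spike at lag 4 indicates a seasonal period of 4.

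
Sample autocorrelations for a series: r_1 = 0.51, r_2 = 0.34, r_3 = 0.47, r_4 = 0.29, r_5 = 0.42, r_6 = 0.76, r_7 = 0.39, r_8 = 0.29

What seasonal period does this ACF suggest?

6

The largest autocorrelation is r_6 = 0.76; the remaining lags stay at or below 0.51. The elevated value at lag 1 (0.51), dropping to 0.34 at lag 2, reflects decaying short-term dependence rather than seasonality.
The dominant spike at lag 6 indicates a seasonal period of 6.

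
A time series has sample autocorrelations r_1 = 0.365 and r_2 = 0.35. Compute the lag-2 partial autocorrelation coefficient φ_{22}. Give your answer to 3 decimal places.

0.250

φ_{22} = (r_2 − r_1²) / (1 − r_1²)
r_1² = (0.365)² = 0.133225
Numerator = 0.35 − 0.1332 = 0.2168; denominator = 1 − 0.1332 = 0.8668
φ_{22} = 0.2168 / 0.8668 = 0.250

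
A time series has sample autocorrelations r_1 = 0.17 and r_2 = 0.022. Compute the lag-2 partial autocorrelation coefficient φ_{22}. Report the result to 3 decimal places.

-0.007

φ_{22} = (r_2 − r_1²) / (1 − r_1²)
r_1² = (0.17)² = 0.0289
Numerator = 0.022 − 0.0289 = -0.0069; denominator = 1 − 0.0289 = 0.9711
φ_{22} = -0.0069 / 0.9711 = -0.007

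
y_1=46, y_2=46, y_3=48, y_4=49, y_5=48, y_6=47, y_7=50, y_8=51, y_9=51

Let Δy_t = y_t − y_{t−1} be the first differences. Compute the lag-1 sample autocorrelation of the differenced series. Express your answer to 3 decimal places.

-0.109

First differences Δy: 0, 2, 1, -1, -1, 3, 1, 0
Mean of differences = 0.6250
Numerator Σ(Δy_t−Δȳ)(Δy_{t+1}−Δȳ) = -1.5156
Denominator Σ(Δy_t−Δȳ)² = 13.8750
r_1(Δy) = -1.5156 / 13.8750 = -0.109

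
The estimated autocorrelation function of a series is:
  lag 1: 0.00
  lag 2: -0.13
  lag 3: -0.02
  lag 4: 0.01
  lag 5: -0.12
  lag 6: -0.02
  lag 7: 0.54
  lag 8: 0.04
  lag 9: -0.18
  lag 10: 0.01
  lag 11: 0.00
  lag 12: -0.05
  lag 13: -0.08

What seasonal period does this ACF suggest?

7

The largest autocorrelation is r_7 = 0.54; the remaining lags stay at or below 0.04.
The dominant spike at lag 7 indicates a seasonal period of 7.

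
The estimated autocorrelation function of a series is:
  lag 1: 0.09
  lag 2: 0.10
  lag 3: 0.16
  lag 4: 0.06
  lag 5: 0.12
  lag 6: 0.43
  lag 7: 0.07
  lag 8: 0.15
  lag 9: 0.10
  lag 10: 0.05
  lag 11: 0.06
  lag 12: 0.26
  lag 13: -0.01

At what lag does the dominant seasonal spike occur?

6

The largest autocorrelation is r_6 = 0.43, with a weaker echo at lag 12 (0.26); the remaining lags stay at or below 0.16.
The dominant spike at lag 6 indicates a seasonal period of 6.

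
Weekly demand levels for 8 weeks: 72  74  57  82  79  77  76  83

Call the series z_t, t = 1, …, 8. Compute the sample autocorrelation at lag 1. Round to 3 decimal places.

-0.126

Mean z̄ = (72 + 74 + 57 + 82 + 79 + 77 + 76 + 83)/8 = 75.0000
Deviations from mean: -3.0000, -1.0000, -18.0000, 7.0000, 4.0000, 2.0000, 1.0000, 8.0000
Numerator Σ_{t=1}^{7}(z_t−z̄)(z_{t+1}−z̄) = -59.0000
Denominator Σ(z_t−z̄)² = 468.0000
r_1 = -59.0000 / 468.0000 = -0.126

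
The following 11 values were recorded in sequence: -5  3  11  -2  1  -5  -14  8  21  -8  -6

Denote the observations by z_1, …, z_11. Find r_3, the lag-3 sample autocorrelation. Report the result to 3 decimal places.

Mean z̄ = (-5 + 3 + 11 − 2 + 1 − 5 − 14 + 8 + 21 − 8 − 6)/11 = 0.3636
Numerator Σ_{t=1}^{8}(z_t−z̄)(z_{t+3}−z̄) = -43.0331
Denominator Σ(z_t−z̄)² = 984.5455
r_3 = -43.0331 / 984.5455 = -0.044

-0.044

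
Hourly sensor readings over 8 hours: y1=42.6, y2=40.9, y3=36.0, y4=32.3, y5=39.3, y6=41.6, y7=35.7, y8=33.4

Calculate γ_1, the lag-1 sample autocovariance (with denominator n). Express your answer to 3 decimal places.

Mean ȳ = (42.6 + 40.9 + 36.0 + 32.3 + 39.3 + 41.6 + 35.7 + 33.4)/8 = 37.7250
Deviations: 4.8750, 3.1750, -1.7250, -5.4250, 1.5750, 3.8750, -2.0250, -4.3250
Σ_{t=1}^{7}(y_t−ȳ)(y_{t+1}−ȳ) = 17.8294
γ_1 = 17.8294 / 8 = 2.229

2.229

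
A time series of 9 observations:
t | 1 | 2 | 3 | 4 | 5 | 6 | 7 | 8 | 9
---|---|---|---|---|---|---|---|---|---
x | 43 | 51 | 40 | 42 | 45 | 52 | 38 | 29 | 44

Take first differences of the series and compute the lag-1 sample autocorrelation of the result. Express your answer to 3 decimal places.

-0.250

First differences Δx: 8, -11, 2, 3, 7, -14, -9, 15
Mean of differences = 0.1250
Numerator Σ(Δx_t−Δx̄)(Δx_{t+1}−Δx̄) = -187.2656
Denominator Σ(Δx_t−Δx̄)² = 748.8750
r_1(Δx) = -187.2656 / 748.8750 = -0.250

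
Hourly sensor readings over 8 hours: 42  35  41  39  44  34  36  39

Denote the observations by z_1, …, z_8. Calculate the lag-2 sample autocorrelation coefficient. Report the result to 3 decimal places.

Mean z̄ = (42 + 35 + 41 + 39 + 44 + 34 + 36 + 39)/8 = 38.7500
Deviations from mean: 3.2500, -3.7500, 2.2500, 0.2500, 5.2500, -4.7500, -2.7500, 0.2500
Σ(z_t−z̄)(z_{t+2}−z̄) = (7.3125) + (-0.9375) + (11.8125) + (-1.1875) + (-14.4375) + (-1.1875) = 1.3750
Denominator Σ(z_t−z̄)² = 87.5000
r_2 = 1.3750 / 87.5000 = 0.016

0.016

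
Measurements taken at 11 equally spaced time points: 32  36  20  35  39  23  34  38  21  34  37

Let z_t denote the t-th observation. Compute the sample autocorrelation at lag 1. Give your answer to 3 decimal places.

-0.435

Mean z̄ = (32 + 36 + 20 + 35 + 39 + 23 + 34 + 38 + 21 + 34 + 37)/11 = 31.7273
Numerator Σ_{t=1}^{10}(z_t−z̄)(z_{t+1}−z̄) = -212.2562
Denominator Σ(z_t−z̄)² = 488.1818
r_1 = -212.2562 / 488.1818 = -0.435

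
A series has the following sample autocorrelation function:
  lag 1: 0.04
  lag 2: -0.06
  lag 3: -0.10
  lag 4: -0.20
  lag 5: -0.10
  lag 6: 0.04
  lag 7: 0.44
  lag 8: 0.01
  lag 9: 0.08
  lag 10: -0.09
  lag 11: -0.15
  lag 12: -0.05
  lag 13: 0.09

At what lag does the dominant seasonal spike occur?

7

The largest autocorrelation is r_7 = 0.44; the remaining lags stay at or below 0.09.
The dominant spike at lag 7 indicates a seasonal period of 7.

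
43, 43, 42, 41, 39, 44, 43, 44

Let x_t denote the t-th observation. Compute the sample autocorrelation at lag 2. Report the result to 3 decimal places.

Mean x̄ = (43 + 43 + 42 + 41 + 39 + 44 + 43 + 44)/8 = 42.3750
Deviations from mean: 0.6250, 0.6250, -0.3750, -1.3750, -3.3750, 1.6250, 0.6250, 1.6250
Numerator Σ_{t=1}^{6}(x_t−x̄)(x_{t+2}−x̄) = -1.5313
Denominator Σ(x_t−x̄)² = 19.8750
r_2 = -1.5313 / 19.8750 = -0.077

-0.077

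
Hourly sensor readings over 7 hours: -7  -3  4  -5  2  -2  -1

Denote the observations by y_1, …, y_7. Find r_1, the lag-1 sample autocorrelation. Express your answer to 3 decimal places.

-0.375

Mean ȳ = (-7 − 3 + 4 − 5 + 2 − 2 − 1)/7 = -1.7143
Deviations from mean: -5.2857, -1.2857, 5.7143, -3.2857, 3.7143, -0.2857, 0.7143
Σ(y_t−ȳ)(y_{t+1}−ȳ) = (6.7959) + (-7.3469) + (-18.7755) + (-12.2041) + (-1.0612) + (-0.2041) = -32.7959
Denominator Σ(y_t−ȳ)² = 87.4286
r_1 = -32.7959 / 87.4286 = -0.375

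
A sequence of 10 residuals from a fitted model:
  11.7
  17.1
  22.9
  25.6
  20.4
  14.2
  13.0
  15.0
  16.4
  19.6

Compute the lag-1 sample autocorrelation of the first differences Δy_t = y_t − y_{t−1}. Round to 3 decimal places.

First differences Δy: 5.4, 5.8, 2.7, -5.2, -6.2, -1.2, 2.0, 1.4, 3.2
Mean of differences = 0.8778
Numerator Σ(Δy_t−Δȳ)(Δy_{t+1}−Δȳ) = 77.3440
Denominator Σ(Δy_t−Δȳ)² = 146.2756
r_1(Δy) = 77.3440 / 146.2756 = 0.529

0.529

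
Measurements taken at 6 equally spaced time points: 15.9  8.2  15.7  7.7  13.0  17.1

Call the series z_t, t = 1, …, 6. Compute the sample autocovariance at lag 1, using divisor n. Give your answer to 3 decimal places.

-6.948

Mean z̄ = (15.9 + 8.2 + 15.7 + 7.7 + 13.0 + 17.1)/6 = 12.9333
Σ_{t=1}^{5}(z_t−z̄)(z_{t+1}−z̄) = -41.6878
γ_1 = -41.6878 / 6 = -6.948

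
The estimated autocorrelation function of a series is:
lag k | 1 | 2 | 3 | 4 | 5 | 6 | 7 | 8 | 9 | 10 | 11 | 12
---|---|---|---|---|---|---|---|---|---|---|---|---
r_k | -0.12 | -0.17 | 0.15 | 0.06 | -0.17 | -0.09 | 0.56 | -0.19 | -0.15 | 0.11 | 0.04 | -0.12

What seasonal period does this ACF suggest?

The largest autocorrelation is r_7 = 0.56; the remaining lags stay at or below 0.15.
The dominant spike at lag 7 indicates a seasonal period of 7.

7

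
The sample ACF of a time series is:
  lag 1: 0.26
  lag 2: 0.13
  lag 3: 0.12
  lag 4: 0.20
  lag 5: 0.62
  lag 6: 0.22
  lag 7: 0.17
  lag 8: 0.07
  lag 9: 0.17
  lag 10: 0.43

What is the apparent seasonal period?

5

The largest autocorrelation is r_5 = 0.62, with a weaker echo at lag 10 (0.43); the remaining lags stay at or below 0.26. The elevated value at lag 1 (0.26), dropping to 0.13 at lag 2, reflects decaying short-term dependence rather than seasonality.
The dominant spike at lag 5 indicates a seasonal period of 5.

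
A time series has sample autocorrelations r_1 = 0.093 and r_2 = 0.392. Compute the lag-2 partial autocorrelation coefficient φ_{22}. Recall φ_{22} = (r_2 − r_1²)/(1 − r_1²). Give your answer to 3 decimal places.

φ_{22} = (r_2 − r_1²) / (1 − r_1²)
r_1² = (0.093)² = 0.008649
Numerator = 0.392 − 0.0086 = 0.3834; denominator = 1 − 0.0086 = 0.9914
φ_{22} = 0.3834 / 0.9914 = 0.387

0.387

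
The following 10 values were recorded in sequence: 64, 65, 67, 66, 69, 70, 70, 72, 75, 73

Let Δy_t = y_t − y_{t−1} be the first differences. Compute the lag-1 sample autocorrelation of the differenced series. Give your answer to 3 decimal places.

First differences Δy: 1, 2, -1, 3, 1, 0, 2, 3, -2
Mean of differences = 1.0000
Numerator Σ(Δy_t−Δȳ)(Δy_{t+1}−Δȳ) = -11.0000
Denominator Σ(Δy_t−Δȳ)² = 24.0000
r_1(Δy) = -11.0000 / 24.0000 = -0.458

-0.458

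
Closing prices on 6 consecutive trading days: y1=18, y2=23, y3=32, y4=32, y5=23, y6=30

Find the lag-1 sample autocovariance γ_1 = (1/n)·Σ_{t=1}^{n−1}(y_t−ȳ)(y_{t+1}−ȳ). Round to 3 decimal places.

1.648

Mean ȳ = (18 + 23 + 32 + 32 + 23 + 30)/6 = 26.3333
Deviations: -8.3333, -3.3333, 5.6667, 5.6667, -3.3333, 3.6667
Σ_{t=1}^{5}(y_t−ȳ)(y_{t+1}−ȳ) = 9.8889
γ_1 = 9.8889 / 6 = 1.648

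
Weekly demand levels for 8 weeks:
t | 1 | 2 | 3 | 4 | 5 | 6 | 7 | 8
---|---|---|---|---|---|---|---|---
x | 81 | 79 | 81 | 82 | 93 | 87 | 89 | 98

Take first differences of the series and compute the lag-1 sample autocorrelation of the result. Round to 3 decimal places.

First differences Δx: -2, 2, 1, 11, -6, 2, 9
Mean of differences = 2.4286
Numerator Σ(Δx_t−Δx̄)(Δx_{t+1}−Δx̄) = -81.1837
Denominator Σ(Δx_t−Δx̄)² = 209.7143
r_1(Δx) = -81.1837 / 209.7143 = -0.387

-0.387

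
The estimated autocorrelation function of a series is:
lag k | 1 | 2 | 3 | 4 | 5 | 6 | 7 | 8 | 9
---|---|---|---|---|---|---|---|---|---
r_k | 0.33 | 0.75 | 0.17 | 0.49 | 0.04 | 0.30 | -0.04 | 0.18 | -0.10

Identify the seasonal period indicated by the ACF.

The largest autocorrelation is r_2 = 0.75, with a weaker echo at lag 4 (0.49); the remaining lags stay at or below 0.33.
The dominant spike at lag 2 indicates a seasonal period of 2.

2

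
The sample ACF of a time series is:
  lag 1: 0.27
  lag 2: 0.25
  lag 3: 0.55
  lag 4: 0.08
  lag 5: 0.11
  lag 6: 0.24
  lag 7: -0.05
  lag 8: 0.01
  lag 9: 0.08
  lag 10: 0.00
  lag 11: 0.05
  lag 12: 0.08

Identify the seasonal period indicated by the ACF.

3

The largest autocorrelation is r_3 = 0.55; the remaining lags stay at or below 0.27. The elevated value at lag 1 (0.27), dropping to 0.25 at lag 2, reflects decaying short-term dependence rather than seasonality.
The dominant spike at lag 3 indicates a seasonal period of 3.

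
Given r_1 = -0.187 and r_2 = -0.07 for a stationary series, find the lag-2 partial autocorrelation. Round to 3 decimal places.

φ_{22} = (r_2 − r_1²) / (1 − r_1²)
r_1² = (-0.187)² = 0.034969
Numerator = -0.07 − 0.0350 = -0.1050; denominator = 1 − 0.0350 = 0.9650
φ_{22} = -0.1050 / 0.9650 = -0.109

-0.109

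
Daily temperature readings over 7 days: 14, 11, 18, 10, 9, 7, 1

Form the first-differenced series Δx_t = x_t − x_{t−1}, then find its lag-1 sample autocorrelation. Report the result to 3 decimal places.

First differences Δx: -3, 7, -8, -1, -2, -6
Mean of differences = -2.1667
Numerator Σ(Δx_t−Δx̄)(Δx_{t+1}−Δx̄) = -68.3611
Denominator Σ(Δx_t−Δx̄)² = 134.8333
r_1(Δx) = -68.3611 / 134.8333 = -0.507

-0.507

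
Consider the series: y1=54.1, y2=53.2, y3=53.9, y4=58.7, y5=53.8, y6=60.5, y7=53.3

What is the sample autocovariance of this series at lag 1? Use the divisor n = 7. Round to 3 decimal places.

-3.258

Mean ȳ = (54.1 + 53.2 + 53.9 + 58.7 + 53.8 + 60.5 + 53.3)/7 = 55.3571
Σ_{t=1}^{6}(y_t−ȳ)(y_{t+1}−ȳ) = -22.8090
γ_1 = -22.8090 / 7 = -3.258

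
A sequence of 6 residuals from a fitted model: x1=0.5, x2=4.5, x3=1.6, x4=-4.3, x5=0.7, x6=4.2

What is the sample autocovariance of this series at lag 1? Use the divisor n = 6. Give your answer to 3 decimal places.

-0.323

Mean x̄ = (0.5 + 4.5 + 1.6 − 4.3 + 0.7 + 4.2)/6 = 1.2000
Σ_{t=1}^{5}(x_t−x̄)(x_{t+1}−x̄) = -1.9400
γ_1 = -1.9400 / 6 = -0.323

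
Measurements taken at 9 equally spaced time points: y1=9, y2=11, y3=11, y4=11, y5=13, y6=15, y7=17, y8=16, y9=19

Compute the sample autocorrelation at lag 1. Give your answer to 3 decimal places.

0.577

Mean ȳ = (9 + 11 + 11 + 11 + 13 + 15 + 17 + 16 + 19)/9 = 13.5556
Numerator Σ_{t=1}^{8}(y_t−ȳ)(y_{t+1}−ȳ) = 52.0247
Denominator Σ(y_t−ȳ)² = 90.2222
r_1 = 52.0247 / 90.2222 = 0.577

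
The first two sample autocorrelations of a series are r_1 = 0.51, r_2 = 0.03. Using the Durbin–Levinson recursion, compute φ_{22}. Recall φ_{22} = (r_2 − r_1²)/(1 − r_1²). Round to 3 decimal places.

-0.311

φ_{22} = (r_2 − r_1²) / (1 − r_1²)
r_1² = (0.51)² = 0.2601
Numerator = 0.03 − 0.2601 = -0.2301; denominator = 1 − 0.2601 = 0.7399
φ_{22} = -0.2301 / 0.7399 = -0.311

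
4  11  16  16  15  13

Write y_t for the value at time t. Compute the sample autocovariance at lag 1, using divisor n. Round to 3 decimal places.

4.958

Mean ȳ = (4 + 11 + 16 + 16 + 15 + 13)/6 = 12.5000
Σ_{t=1}^{5}(y_t−ȳ)(y_{t+1}−ȳ) = 29.7500
γ_1 = 29.7500 / 6 = 4.958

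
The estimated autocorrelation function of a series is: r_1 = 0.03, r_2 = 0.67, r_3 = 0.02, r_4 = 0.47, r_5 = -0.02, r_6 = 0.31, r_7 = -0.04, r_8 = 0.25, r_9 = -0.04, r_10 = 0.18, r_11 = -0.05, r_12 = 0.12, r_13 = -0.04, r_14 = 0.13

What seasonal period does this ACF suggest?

The largest autocorrelation is r_2 = 0.67, with weaker echoes at lags 4 (0.47), 6 (0.31), 8 (0.25) and 10 (0.18); the remaining lags stay at or below 0.13.
The dominant spike at lag 2 indicates a seasonal period of 2.

2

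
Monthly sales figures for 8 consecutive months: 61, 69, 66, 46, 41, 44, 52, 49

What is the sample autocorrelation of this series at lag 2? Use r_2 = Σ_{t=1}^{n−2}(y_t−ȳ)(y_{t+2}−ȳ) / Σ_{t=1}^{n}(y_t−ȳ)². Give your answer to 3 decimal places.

Mean ȳ = (61 + 69 + 66 + 46 + 41 + 44 + 52 + 49)/8 = 53.5000
Deviations from mean: 7.5000, 15.5000, 12.5000, -7.5000, -12.5000, -9.5000, -1.5000, -4.5000
Σ(y_t−ȳ)(y_{t+2}−ȳ) = (93.7500) + (-116.2500) + (-156.2500) + (71.2500) + (18.7500) + (42.7500) = -46.0000
Denominator Σ(y_t−ȳ)² = 778.0000
r_2 = -46.0000 / 778.0000 = -0.059

-0.059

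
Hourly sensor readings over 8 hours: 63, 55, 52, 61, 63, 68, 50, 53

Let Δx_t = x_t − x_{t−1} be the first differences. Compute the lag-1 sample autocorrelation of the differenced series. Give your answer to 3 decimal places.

-0.255

First differences Δx: -8, -3, 9, 2, 5, -18, 3
Mean of differences = -1.4286
Numerator Σ(Δx_t−Δx̄)(Δx_{t+1}−Δx̄) = -128.1837
Denominator Σ(Δx_t−Δx̄)² = 501.7143
r_1(Δx) = -128.1837 / 501.7143 = -0.255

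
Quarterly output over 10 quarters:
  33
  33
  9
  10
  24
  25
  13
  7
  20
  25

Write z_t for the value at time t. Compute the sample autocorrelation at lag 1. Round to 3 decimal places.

Mean z̄ = (33 + 33 + 9 + 10 + 24 + 25 + 13 + 7 + 20 + 25)/10 = 19.9000
Numerator Σ_{t=1}^{9}(z_t−z̄)(z_{t+1}−z̄) = 170.0900
Denominator Σ(z_t−z̄)² = 842.9000
r_1 = 170.0900 / 842.9000 = 0.202

0.202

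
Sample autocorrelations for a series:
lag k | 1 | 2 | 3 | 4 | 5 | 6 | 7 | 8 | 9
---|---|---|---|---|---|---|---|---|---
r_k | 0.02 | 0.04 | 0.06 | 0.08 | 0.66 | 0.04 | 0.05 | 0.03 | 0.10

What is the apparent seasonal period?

The largest autocorrelation is r_5 = 0.66; the remaining lags stay at or below 0.10.
The dominant spike at lag 5 indicates a seasonal period of 5.

5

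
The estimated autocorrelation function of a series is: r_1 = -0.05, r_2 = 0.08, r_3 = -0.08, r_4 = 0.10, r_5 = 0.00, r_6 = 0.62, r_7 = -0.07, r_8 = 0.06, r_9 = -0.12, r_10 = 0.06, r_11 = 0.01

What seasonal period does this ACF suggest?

The largest autocorrelation is r_6 = 0.62; the remaining lags stay at or below 0.10.
The dominant spike at lag 6 indicates a seasonal period of 6.

6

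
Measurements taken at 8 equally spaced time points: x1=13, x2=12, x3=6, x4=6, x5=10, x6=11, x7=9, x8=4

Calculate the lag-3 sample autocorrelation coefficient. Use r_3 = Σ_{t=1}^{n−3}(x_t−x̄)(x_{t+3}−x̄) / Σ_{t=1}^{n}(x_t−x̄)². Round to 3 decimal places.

-0.279

Mean x̄ = (13 + 12 + 6 + 6 + 10 + 11 + 9 + 4)/8 = 8.8750
Deviations from mean: 4.1250, 3.1250, -2.8750, -2.8750, 1.1250, 2.1250, 0.1250, -4.8750
Numerator Σ_{t=1}^{5}(x_t−x̄)(x_{t+3}−x̄) = -20.2969
Denominator Σ(x_t−x̄)² = 72.8750
r_3 = -20.2969 / 72.8750 = -0.279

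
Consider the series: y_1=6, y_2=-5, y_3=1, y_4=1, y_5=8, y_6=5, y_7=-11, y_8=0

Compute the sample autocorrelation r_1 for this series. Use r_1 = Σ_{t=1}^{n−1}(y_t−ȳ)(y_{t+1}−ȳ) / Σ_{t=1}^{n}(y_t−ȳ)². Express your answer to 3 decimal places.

-0.151

Mean ȳ = (6 − 5 + 1 + 1 + 8 + 5 − 11 + 0)/8 = 0.6250
Σ(y_t−ȳ)(y_{t+1}−ȳ) = (-30.2344) + (-2.1094) + (0.1406) + (2.7656) + (32.2656) + (-50.8594) + (7.2656) = -40.7656
Denominator Σ(y_t−ȳ)² = 269.8750
r_1 = -40.7656 / 269.8750 = -0.151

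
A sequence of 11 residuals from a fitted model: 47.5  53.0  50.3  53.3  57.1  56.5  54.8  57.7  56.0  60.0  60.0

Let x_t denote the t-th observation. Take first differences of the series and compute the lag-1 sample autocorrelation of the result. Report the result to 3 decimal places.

First differences Δx: 5.5, -2.7, 3.0, 3.8, -0.6, -1.7, 2.9, -1.7, 4.0, 0.0
Mean of differences = 1.2500
Numerator Σ(Δx_t−Δx̄)(Δx_{t+1}−Δx̄) = -39.7825
Denominator Σ(Δx_t−Δx̄)² = 75.9050
r_1(Δx) = -39.7825 / 75.9050 = -0.524

-0.524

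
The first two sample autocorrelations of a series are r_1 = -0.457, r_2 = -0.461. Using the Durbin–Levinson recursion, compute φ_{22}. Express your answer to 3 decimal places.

φ_{22} = (r_2 − r_1²) / (1 − r_1²)
r_1² = (-0.457)² = 0.208849
Numerator = -0.461 − 0.2088 = -0.6698; denominator = 1 − 0.2088 = 0.7912
φ_{22} = -0.6698 / 0.7912 = -0.847

-0.847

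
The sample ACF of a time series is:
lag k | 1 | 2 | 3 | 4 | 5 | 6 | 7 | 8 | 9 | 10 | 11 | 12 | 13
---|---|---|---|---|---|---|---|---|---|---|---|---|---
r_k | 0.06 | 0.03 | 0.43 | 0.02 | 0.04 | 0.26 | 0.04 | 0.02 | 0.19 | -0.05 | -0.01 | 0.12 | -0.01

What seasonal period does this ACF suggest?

The largest autocorrelation is r_3 = 0.43, with weaker echoes at lags 6 (0.26) and 9 (0.19); the remaining lags stay at or below 0.12.
The dominant spike at lag 3 indicates a seasonal period of 3.

3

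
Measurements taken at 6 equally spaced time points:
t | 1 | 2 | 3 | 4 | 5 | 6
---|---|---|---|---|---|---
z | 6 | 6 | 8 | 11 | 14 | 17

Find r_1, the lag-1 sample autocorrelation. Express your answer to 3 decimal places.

0.535

Mean z̄ = (6 + 6 + 8 + 11 + 14 + 17)/6 = 10.3333
Σ(z_t−z̄)(z_{t+1}−z̄) = (18.7778) + (10.1111) + (-1.5556) + (2.4444) + (24.4444) = 54.2222
Denominator Σ(z_t−z̄)² = 101.3333
r_1 = 54.2222 / 101.3333 = 0.535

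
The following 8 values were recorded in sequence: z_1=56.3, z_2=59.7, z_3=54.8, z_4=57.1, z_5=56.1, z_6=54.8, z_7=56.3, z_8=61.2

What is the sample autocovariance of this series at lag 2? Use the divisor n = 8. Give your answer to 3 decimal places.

-0.606

Mean z̄ = (56.3 + 59.7 + 54.8 + 57.1 + 56.1 + 54.8 + 56.3 + 61.2)/8 = 57.0375
Σ_{t=1}^{6}(z_t−z̄)(z_{t+2}−z̄) = -4.8478
γ_2 = -4.8478 / 8 = -0.606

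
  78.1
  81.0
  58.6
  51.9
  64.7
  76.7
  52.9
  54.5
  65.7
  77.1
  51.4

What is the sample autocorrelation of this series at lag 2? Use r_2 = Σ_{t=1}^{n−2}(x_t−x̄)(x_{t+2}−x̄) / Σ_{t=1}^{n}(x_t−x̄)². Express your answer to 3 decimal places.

Mean x̄ = (78.1 + 81.0 + 58.6 + 51.9 + 64.7 + 76.7 + 52.9 + 54.5 + 65.7 + 77.1 + 51.4)/11 = 64.7818
Numerator Σ_{t=1}^{9}(x_t−x̄)(x_{t+2}−x̄) = -715.6907
Denominator Σ(x_t−x̄)² = 1365.1564
r_2 = -715.6907 / 1365.1564 = -0.524

-0.524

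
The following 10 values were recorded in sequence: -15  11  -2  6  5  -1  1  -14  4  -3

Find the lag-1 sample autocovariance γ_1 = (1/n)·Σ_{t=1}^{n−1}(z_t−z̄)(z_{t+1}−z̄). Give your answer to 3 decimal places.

Mean z̄ = (-15 + 11 − 2 + 6 + 5 − 1 + 1 − 14 + 4 − 3)/10 = -0.8000
Σ_{t=1}^{9}(z_t−z̄)(z_{t+1}−z̄) = -249.6400
γ_1 = -249.6400 / 10 = -24.964

-24.964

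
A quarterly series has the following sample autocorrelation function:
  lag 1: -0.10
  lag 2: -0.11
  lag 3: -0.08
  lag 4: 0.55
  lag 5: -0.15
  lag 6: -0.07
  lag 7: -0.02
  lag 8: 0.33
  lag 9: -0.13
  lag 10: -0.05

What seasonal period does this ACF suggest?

4

The largest autocorrelation is r_4 = 0.55, with a weaker echo at lag 8 (0.33); the remaining lags stay at or below -0.02.
The dominant spike at lag 4 indicates a seasonal period of 4.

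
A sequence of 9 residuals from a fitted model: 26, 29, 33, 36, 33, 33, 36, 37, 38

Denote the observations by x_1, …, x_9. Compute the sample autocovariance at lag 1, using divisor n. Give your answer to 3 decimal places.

6.348

Mean x̄ = (26 + 29 + 33 + 36 + 33 + 33 + 36 + 37 + 38)/9 = 33.4444
Σ_{t=1}^{8}(x_t−x̄)(x_{t+1}−x̄) = 57.1358
γ_1 = 57.1358 / 9 = 6.348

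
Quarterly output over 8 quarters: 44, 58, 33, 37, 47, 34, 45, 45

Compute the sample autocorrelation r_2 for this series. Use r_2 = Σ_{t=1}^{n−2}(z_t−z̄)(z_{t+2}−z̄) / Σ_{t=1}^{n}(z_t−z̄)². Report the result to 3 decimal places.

Mean z̄ = (44 + 58 + 33 + 37 + 47 + 34 + 45 + 45)/8 = 42.8750
Numerator Σ_{t=1}^{6}(z_t−z̄)(z_{t+2}−z̄) = -98.6563
Denominator Σ(z_t−z̄)² = 466.8750
r_2 = -98.6563 / 466.8750 = -0.211

-0.211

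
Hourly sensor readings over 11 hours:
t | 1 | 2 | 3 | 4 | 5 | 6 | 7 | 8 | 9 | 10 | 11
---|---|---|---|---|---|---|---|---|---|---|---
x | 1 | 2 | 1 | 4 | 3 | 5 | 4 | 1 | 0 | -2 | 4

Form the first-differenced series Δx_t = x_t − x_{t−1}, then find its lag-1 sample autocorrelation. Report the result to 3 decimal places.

First differences Δx: 1, -1, 3, -1, 2, -1, -3, -1, -2, 6
Mean of differences = 0.3000
Numerator Σ(Δx_t−Δx̄)(Δx_{t+1}−Δx̄) = -13.8900
Denominator Σ(Δx_t−Δx̄)² = 66.1000
r_1(Δx) = -13.8900 / 66.1000 = -0.210

-0.210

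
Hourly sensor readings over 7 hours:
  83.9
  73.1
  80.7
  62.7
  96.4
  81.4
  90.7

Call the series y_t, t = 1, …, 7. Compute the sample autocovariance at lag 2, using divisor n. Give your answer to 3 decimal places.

40.266

Mean ȳ = (83.9 + 73.1 + 80.7 + 62.7 + 96.4 + 81.4 + 90.7)/7 = 81.2714
Deviations: 2.6286, -8.1714, -0.5714, -18.5714, 15.1286, 0.1286, 9.4286
Σ_{t=1}^{5}(y_t−ȳ)(y_{t+2}−ȳ) = 281.8612
γ_2 = 281.8612 / 7 = 40.266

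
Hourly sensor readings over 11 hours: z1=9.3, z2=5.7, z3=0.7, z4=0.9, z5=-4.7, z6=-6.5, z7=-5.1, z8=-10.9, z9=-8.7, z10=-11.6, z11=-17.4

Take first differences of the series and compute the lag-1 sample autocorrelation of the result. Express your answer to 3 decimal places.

First differences Δz: -3.6, -5.0, 0.2, -5.6, -1.8, 1.4, -5.8, 2.2, -2.9, -5.8
Mean of differences = -2.6700
Numerator Σ(Δz_t−Δz̄)(Δz_{t+1}−Δz̄) = -40.3199
Denominator Σ(Δz_t−Δz̄)² = 83.8010
r_1(Δz) = -40.3199 / 83.8010 = -0.481

-0.481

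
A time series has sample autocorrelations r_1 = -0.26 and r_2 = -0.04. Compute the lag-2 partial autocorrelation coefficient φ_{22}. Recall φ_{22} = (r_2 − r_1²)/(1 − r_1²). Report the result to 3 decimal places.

-0.115

φ_{22} = (r_2 − r_1²) / (1 − r_1²)
r_1² = (-0.26)² = 0.0676
Numerator = -0.04 − 0.0676 = -0.1076; denominator = 1 − 0.0676 = 0.9324
φ_{22} = -0.1076 / 0.9324 = -0.115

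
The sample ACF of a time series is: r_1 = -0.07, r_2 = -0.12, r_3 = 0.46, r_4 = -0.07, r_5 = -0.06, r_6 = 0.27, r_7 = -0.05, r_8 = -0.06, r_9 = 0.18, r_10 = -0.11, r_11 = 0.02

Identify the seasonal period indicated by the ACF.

The largest autocorrelation is r_3 = 0.46, with weaker echoes at lags 6 (0.27) and 9 (0.18); the remaining lags stay at or below 0.02.
The dominant spike at lag 3 indicates a seasonal period of 3.

3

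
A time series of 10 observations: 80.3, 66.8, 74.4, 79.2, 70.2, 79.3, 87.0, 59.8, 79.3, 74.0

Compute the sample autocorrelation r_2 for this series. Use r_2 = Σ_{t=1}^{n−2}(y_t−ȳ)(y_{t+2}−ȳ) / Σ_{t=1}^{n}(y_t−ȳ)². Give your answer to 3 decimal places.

Mean ȳ = (80.3 + 66.8 + 74.4 + 79.2 + 70.2 + 79.3 + 87.0 + 59.8 + 79.3 + 74.0)/10 = 75.0300
Numerator Σ_{t=1}^{8}(y_t−ȳ)(y_{t+2}−ȳ) = -72.8388
Denominator Σ(y_t−ȳ)² = 549.3810
r_2 = -72.8388 / 549.3810 = -0.133

-0.133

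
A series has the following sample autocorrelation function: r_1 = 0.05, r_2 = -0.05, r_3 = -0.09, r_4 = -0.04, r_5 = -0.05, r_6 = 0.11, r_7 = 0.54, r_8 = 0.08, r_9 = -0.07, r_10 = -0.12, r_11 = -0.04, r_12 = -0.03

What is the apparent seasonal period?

The largest autocorrelation is r_7 = 0.54; the remaining lags stay at or below 0.11.
The dominant spike at lag 7 indicates a seasonal period of 7.

7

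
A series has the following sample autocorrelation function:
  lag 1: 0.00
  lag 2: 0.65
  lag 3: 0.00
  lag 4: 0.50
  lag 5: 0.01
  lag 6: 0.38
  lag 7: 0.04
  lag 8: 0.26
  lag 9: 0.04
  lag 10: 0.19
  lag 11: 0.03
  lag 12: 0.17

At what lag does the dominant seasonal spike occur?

2

The largest autocorrelation is r_2 = 0.65, with weaker echoes at lags 4 (0.50), 6 (0.38), 8 (0.26), 10 (0.19) and 12 (0.17); the remaining lags stay at or below 0.04.
The dominant spike at lag 2 indicates a seasonal period of 2.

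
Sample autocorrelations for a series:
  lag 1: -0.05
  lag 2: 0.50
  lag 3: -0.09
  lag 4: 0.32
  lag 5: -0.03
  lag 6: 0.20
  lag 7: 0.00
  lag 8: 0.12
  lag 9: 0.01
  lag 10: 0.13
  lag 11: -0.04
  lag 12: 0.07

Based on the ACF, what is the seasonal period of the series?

2

The largest autocorrelation is r_2 = 0.50, with weaker echoes at lags 4 (0.32) and 6 (0.20); the remaining lags stay at or below 0.13.
The dominant spike at lag 2 indicates a seasonal period of 2.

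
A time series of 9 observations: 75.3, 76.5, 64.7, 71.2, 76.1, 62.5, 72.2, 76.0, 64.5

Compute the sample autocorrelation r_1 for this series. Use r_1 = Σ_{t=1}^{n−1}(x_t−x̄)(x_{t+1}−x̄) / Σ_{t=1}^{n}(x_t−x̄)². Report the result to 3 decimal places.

-0.357

Mean x̄ = (75.3 + 76.5 + 64.7 + 71.2 + 76.1 + 62.5 + 72.2 + 76.0 + 64.5)/9 = 71.0000
Numerator Σ_{t=1}^{8}(x_t−x̄)(x_{t+1}−x̄) = -91.2900
Denominator Σ(x_t−x̄)² = 255.4200
r_1 = -91.2900 / 255.4200 = -0.357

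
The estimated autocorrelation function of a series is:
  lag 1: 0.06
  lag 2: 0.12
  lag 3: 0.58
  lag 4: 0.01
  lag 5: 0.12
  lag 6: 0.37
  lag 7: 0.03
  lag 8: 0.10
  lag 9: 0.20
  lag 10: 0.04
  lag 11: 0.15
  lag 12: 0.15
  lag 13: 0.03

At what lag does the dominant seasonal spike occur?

The largest autocorrelation is r_3 = 0.58, with weaker echoes at lags 6 (0.37) and 9 (0.20); the remaining lags stay at or below 0.15.
The dominant spike at lag 3 indicates a seasonal period of 3.

3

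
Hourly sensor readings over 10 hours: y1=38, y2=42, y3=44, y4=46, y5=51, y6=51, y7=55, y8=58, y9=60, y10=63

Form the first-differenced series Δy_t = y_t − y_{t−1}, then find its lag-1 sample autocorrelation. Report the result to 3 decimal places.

-0.667

First differences Δy: 4, 2, 2, 5, 0, 4, 3, 2, 3
Mean of differences = 2.7778
Numerator Σ(Δy_t−Δȳ)(Δy_{t+1}−Δȳ) = -11.7160
Denominator Σ(Δy_t−Δȳ)² = 17.5556
r_1(Δy) = -11.7160 / 17.5556 = -0.667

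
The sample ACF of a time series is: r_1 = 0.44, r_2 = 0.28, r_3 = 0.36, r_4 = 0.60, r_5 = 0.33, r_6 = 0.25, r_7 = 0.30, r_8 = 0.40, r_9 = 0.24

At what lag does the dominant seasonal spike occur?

The largest autocorrelation is r_4 = 0.60; the remaining lags stay at or below 0.44. The elevated value at lag 1 (0.44), dropping to 0.28 at lag 2, reflects decaying short-term dependence rather than seasonality.
The dominant spike at lag 4 indicates a seasonal period of 4.

4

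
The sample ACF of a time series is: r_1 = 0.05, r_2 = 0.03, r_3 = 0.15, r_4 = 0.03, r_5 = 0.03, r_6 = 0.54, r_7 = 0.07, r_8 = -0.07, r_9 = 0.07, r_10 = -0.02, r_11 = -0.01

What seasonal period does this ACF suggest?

6

The largest autocorrelation is r_6 = 0.54; the remaining lags stay at or below 0.15.
The dominant spike at lag 6 indicates a seasonal period of 6.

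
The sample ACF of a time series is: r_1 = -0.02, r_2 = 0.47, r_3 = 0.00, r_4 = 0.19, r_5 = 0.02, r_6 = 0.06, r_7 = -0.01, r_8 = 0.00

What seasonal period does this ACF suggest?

2

The largest autocorrelation is r_2 = 0.47, with a weaker echo at lag 4 (0.19); the remaining lags stay at or below 0.06.
The dominant spike at lag 2 indicates a seasonal period of 2.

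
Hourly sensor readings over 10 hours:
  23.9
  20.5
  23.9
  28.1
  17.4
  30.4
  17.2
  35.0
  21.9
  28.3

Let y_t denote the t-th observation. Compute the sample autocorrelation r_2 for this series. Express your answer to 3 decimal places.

0.612

Mean ȳ = (23.9 + 20.5 + 23.9 + 28.1 + 17.4 + 30.4 + 17.2 + 35.0 + 21.9 + 28.3)/10 = 24.6600
Numerator Σ_{t=1}^{8}(y_t−ȳ)(y_{t+2}−ȳ) = 183.2688
Denominator Σ(y_t−ȳ)² = 299.3840
r_2 = 183.2688 / 299.3840 = 0.612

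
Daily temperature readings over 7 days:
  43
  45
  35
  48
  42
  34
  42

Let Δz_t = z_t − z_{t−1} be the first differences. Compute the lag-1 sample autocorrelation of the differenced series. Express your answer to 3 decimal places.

First differences Δz: 2, -10, 13, -6, -8, 8
Mean of differences = -0.1667
Numerator Σ(Δz_t−Δz̄)(Δz_{t+1}−Δz̄) = -245.8611
Denominator Σ(Δz_t−Δz̄)² = 436.8333
r_1(Δz) = -245.8611 / 436.8333 = -0.563

-0.563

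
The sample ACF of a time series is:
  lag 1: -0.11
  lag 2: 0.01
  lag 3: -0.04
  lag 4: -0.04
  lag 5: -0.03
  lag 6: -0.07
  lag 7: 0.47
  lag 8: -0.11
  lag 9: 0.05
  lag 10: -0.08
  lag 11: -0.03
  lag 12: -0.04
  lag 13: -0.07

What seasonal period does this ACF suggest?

7

The largest autocorrelation is r_7 = 0.47; the remaining lags stay at or below 0.05.
The dominant spike at lag 7 indicates a seasonal period of 7.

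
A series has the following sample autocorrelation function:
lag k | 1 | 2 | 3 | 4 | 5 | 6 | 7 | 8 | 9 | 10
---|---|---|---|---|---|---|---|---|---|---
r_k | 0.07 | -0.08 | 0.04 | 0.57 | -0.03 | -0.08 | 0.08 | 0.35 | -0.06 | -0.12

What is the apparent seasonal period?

The largest autocorrelation is r_4 = 0.57, with a weaker echo at lag 8 (0.35); the remaining lags stay at or below 0.08.
The dominant spike at lag 4 indicates a seasonal period of 4.

4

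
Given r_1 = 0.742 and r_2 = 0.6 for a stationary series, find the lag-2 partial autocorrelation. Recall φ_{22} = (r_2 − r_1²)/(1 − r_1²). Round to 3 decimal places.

0.110

φ_{22} = (r_2 − r_1²) / (1 − r_1²)
r_1² = (0.742)² = 0.550564
Numerator = 0.6 − 0.5506 = 0.0494; denominator = 1 − 0.5506 = 0.4494
φ_{22} = 0.0494 / 0.4494 = 0.110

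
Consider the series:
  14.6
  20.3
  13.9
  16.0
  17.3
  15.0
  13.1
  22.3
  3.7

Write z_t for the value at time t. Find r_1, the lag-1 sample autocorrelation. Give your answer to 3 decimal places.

-0.476

Mean z̄ = (14.6 + 20.3 + 13.9 + 16.0 + 17.3 + 15.0 + 13.1 + 22.3 + 3.7)/9 = 15.1333
Numerator Σ_{t=1}^{8}(z_t−z̄)(z_{t+1}−z̄) = -104.8478
Denominator Σ(z_t−z̄)² = 220.1800
r_1 = -104.8478 / 220.1800 = -0.476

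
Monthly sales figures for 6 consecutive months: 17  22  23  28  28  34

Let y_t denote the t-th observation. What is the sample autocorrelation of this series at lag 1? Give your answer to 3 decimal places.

Mean ȳ = (17 + 22 + 23 + 28 + 28 + 34)/6 = 25.3333
Σ(y_t−ȳ)(y_{t+1}−ȳ) = (27.7778) + (7.7778) + (-6.2222) + (7.1111) + (23.1111) = 59.5556
Denominator Σ(y_t−ȳ)² = 175.3333
r_1 = 59.5556 / 175.3333 = 0.340

0.340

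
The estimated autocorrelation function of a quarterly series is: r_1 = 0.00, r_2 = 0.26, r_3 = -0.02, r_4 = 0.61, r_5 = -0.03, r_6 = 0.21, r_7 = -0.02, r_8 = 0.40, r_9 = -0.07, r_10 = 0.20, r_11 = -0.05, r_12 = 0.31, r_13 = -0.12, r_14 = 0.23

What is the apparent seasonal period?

4

The largest autocorrelation is r_4 = 0.61, with weaker echoes at lags 8 (0.40) and 12 (0.31); the remaining lags stay at or below 0.26.
The dominant spike at lag 4 indicates a seasonal period of 4.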